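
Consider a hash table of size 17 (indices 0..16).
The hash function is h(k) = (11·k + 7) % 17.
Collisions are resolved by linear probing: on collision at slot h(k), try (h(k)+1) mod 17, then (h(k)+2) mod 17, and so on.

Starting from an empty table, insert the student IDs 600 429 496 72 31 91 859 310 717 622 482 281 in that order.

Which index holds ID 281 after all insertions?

10

600: h=11 → slot 11
429: h=0 → slot 0
496: h=6 → slot 6
72: h=0, probe 0,1 → slot 1
31: h=8 → slot 8
91: h=5 → slot 5
859: h=4 → slot 4
310: h=0, probe 0,1,2 → slot 2
717: h=6, probe 6,7 → slot 7
622: h=15 → slot 15
482: h=5, probe 5,6,7,8,9 → slot 9
281: h=4, probe 4,5,6,7,8,9,10 → slot 10
Table: [429, 72, 310, _, 859, 91, 496, 717, 31, 482, 281, 600, _, _, _, 622, _]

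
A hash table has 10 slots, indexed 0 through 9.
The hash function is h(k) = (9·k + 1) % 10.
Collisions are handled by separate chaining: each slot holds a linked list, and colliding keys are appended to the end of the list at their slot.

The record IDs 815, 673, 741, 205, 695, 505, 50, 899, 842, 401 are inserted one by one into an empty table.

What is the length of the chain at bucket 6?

Insert 815: h=6, bucket 6 empty -> new chain.
Insert 673: h=8, bucket 8 empty -> new chain.
Insert 741: h=0, bucket 0 empty -> new chain.
Insert 205: h=6, bucket 6 nonempty -> append to chain.
Insert 695: h=6, bucket 6 nonempty -> append to chain.
Insert 505: h=6, bucket 6 nonempty -> append to chain.
Insert 50: h=1, bucket 1 empty -> new chain.
Insert 899: h=2, bucket 2 empty -> new chain.
Insert 842: h=9, bucket 9 empty -> new chain.
Insert 401: h=0, bucket 0 nonempty -> append to chain.
Final buckets:
0: 741 -> 401
1: 50
2: 899
3: _
4: _
5: _
6: 815 -> 205 -> 695 -> 505
7: _
8: 673
9: 842

4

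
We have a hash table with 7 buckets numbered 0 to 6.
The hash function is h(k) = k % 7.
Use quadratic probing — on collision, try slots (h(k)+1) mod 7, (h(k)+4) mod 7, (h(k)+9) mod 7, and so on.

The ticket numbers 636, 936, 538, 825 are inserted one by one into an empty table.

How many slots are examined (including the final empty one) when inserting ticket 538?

636: h=6 -> slot 6
936: h=5 -> slot 5
538: h=6, probe 6,0 -> slot 0
825: h=6, probe 6,0,3 -> slot 3
Table: [538, _, _, 825, _, 936, 636]

2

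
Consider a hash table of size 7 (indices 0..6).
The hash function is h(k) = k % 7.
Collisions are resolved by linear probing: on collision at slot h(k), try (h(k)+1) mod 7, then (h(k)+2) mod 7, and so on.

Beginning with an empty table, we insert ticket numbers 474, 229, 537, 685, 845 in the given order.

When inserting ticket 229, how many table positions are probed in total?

Insert 474: h=5, slot 5 empty -> index 5.
Insert 229: h=5, slot 5 occupied -> index 6.
Insert 537: h=5, slots 5,6 occupied -> index 0.
Insert 685: h=6, slots 6,0 occupied -> index 1.
Insert 845: h=5, slots 5,6,0,1 occupied -> index 2.
Table: [537, 685, 845, -, -, 474, 229]

2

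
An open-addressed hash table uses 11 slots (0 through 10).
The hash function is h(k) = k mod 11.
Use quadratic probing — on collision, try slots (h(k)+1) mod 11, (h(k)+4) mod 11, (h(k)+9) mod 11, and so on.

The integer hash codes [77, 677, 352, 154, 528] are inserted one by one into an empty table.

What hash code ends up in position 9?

Insert 77: h=0, slot 0 empty -> index 0.
Insert 677: h=6, slot 6 empty -> index 6.
Insert 352: h=0, slot 0 occupied -> index 1.
Insert 154: h=0, slots 0,1 occupied -> index 4.
Insert 528: h=0, slots 0,1,4 occupied -> index 9.
Table: [77, 352, _, _, 154, _, 677, _, _, 528, _]

528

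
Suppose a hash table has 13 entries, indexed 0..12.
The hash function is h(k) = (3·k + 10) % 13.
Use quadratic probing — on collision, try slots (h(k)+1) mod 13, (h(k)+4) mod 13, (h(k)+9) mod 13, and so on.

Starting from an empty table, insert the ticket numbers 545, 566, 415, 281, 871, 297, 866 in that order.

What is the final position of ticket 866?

545 hashes to 7; slot 7 is free -> place at 7.
566 hashes to 5; slot 5 is free -> place at 5.
415 hashes to 7; 7 taken -> place at 8.
281 hashes to 8; 8 taken -> place at 9.
871 hashes to 10; slot 10 is free -> place at 10.
297 hashes to 4; slot 4 is free -> place at 4.
866 hashes to 8; 8,9 taken -> place at 12.
Table: [—, —, —, —, 297, 566, —, 545, 415, 281, 871, —, 866]

12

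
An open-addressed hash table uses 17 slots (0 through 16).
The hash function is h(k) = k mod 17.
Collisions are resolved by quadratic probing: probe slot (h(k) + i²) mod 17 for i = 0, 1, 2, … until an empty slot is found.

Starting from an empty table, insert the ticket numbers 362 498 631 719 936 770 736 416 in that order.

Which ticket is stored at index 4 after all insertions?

736

362 hashes to 5; slot 5 is free -> place at 5.
498 hashes to 5; 5 taken -> place at 6.
631 hashes to 2; slot 2 is free -> place at 2.
719 hashes to 5; 5,6 taken -> place at 9.
936 hashes to 1; slot 1 is free -> place at 1.
770 hashes to 5; 5,6,9 taken -> place at 14.
736 hashes to 5; 5,6,9,14 taken -> place at 4.
416 hashes to 8; slot 8 is free -> place at 8.
Table: [—, 936, 631, —, 736, 362, 498, —, 416, 719, —, —, —, —, 770, —, —]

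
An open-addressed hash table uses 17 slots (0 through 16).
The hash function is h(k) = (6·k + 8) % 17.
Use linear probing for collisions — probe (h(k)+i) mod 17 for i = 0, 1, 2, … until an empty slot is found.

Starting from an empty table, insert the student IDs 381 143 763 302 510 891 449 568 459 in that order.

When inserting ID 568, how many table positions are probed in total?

Insert 381: h=16, slot 16 empty => index 16.
Insert 143: h=16, slot 16 occupied => index 0.
Insert 763: h=13, slot 13 empty => index 13.
Insert 302: h=1, slot 1 empty => index 1.
Insert 510: h=8, slot 8 empty => index 8.
Insert 891: h=16, slots 16,0,1 occupied => index 2.
Insert 449: h=16, slots 16,0,1,2 occupied => index 3.
Insert 568: h=16, slots 16,0,1,2,3 occupied => index 4.
Insert 459: h=8, slot 8 occupied => index 9.
Table: [143, 302, 891, 449, 568, —, —, —, 510, 459, —, —, —, 763, —, —, 381]

6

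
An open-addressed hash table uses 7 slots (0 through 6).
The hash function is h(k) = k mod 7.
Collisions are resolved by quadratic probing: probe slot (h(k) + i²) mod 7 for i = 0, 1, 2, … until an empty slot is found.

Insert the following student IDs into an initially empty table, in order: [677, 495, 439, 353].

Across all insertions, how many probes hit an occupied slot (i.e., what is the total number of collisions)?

677 hashes to 5; slot 5 is free => place at 5.
495 hashes to 5; 5 taken => place at 6.
439 hashes to 5; 5,6 taken => place at 2.
353 hashes to 3; slot 3 is free => place at 3.
Table: [—, —, 439, 353, —, 677, 495]

3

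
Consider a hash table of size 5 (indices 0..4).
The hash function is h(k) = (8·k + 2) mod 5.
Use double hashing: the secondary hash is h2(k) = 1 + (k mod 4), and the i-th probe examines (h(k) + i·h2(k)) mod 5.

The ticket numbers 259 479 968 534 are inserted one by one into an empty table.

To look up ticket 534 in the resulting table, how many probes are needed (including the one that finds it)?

2

259: h=4 → slot 4
479: h=4, h2=4, probe 4,3 → slot 3
968: h=1 → slot 1
534: h=4, h2=3, probe 4,2 → slot 2
Table: [., 968, 534, 479, 259]
Lookup 534: h=4, h2=3, probe 4,2 → found at 2.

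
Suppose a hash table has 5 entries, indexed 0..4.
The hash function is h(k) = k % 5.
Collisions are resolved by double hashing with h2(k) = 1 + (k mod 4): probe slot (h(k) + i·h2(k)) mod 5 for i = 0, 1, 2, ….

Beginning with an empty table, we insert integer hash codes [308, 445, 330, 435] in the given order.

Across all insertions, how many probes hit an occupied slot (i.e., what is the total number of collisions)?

3

Insert 308: h=3, slot 3 empty -> index 3.
Insert 445: h=0, slot 0 empty -> index 0.
Insert 330: h=0, h2=3, slots 0,3 occupied -> index 1.
Insert 435: h=0, h2=4, slot 0 occupied -> index 4.
Table: [445, 330, ., 308, 435]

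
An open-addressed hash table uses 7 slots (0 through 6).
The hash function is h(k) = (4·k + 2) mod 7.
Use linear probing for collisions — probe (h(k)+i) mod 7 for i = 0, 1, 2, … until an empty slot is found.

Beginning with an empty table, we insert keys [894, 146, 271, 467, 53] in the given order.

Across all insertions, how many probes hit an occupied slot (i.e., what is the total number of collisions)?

Insert 894: h=1, slot 1 empty -> index 1.
Insert 146: h=5, slot 5 empty -> index 5.
Insert 271: h=1, slot 1 occupied -> index 2.
Insert 467: h=1, slots 1,2 occupied -> index 3.
Insert 53: h=4, slot 4 empty -> index 4.
Table: [∅, 894, 271, 467, 53, 146, ∅]

3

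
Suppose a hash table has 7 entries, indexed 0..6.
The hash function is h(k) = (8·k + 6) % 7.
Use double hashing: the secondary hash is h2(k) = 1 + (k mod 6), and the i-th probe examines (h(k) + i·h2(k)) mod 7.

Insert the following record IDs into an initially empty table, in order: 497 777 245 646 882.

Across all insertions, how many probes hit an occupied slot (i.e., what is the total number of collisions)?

3

497 hashes to 6; slot 6 is free → place at 6.
777 hashes to 6, h2=4; 6 taken → place at 3.
245 hashes to 6, h2=6; 6 taken → place at 5.
646 hashes to 1; slot 1 is free → place at 1.
882 hashes to 6, h2=1; 6 taken → place at 0.
Table: [882, 646, ., 777, ., 245, 497]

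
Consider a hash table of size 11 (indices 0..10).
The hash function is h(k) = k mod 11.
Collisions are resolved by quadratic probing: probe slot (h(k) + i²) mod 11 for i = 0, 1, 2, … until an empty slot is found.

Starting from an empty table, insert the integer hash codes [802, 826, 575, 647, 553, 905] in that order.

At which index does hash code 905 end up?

7

Insert 802: h=10, slot 10 empty => index 10.
Insert 826: h=1, slot 1 empty => index 1.
Insert 575: h=3, slot 3 empty => index 3.
Insert 647: h=9, slot 9 empty => index 9.
Insert 553: h=3, slot 3 occupied => index 4.
Insert 905: h=3, slots 3,4 occupied => index 7.
Table: [_, 826, _, 575, 553, _, _, 905, _, 647, 802]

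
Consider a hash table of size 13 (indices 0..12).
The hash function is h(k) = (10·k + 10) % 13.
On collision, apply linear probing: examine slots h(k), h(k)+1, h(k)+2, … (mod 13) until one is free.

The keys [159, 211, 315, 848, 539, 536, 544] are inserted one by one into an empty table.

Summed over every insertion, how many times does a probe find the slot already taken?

15

159: h=1 -> slot 1
211: h=1, probe 1,2 -> slot 2
315: h=1, probe 1,2,3 -> slot 3
848: h=1, probe 1,2,3,4 -> slot 4
539: h=5 -> slot 5
536: h=1, probe 1,2,3,4,5,6 -> slot 6
544: h=3, probe 3,4,5,6,7 -> slot 7
Table: [., 159, 211, 315, 848, 539, 536, 544, ., ., ., ., .]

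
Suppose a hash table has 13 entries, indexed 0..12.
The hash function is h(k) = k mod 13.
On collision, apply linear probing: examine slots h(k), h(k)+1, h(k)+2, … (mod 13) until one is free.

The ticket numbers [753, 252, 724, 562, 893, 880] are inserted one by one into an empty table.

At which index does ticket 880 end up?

11

753: h=12 → slot 12
252: h=5 → slot 5
724: h=9 → slot 9
562: h=3 → slot 3
893: h=9, probe 9,10 → slot 10
880: h=9, probe 9,10,11 → slot 11
Table: [., ., ., 562, ., 252, ., ., ., 724, 893, 880, 753]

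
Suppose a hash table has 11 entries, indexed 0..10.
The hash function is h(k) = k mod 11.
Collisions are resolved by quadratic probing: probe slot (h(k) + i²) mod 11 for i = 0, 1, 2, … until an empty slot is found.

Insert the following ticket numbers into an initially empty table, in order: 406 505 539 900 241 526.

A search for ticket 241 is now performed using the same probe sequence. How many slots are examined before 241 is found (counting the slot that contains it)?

Insert 406: h=10, slot 10 empty → index 10.
Insert 505: h=10, slot 10 occupied → index 0.
Insert 539: h=0, slot 0 occupied → index 1.
Insert 900: h=9, slot 9 empty → index 9.
Insert 241: h=10, slots 10,0 occupied → index 3.
Insert 526: h=9, slots 9,10 occupied → index 2.
Table: [505, 539, 526, 241, ∅, ∅, ∅, ∅, ∅, 900, 406]
Lookup 241: h=10, probe 10,0,3 → found at 3.

3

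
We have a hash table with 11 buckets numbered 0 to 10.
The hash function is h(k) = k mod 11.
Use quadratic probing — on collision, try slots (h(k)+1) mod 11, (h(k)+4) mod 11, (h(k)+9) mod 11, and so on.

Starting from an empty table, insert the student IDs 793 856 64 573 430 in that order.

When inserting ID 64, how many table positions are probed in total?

2

Insert 793: h=1, slot 1 empty -> index 1.
Insert 856: h=9, slot 9 empty -> index 9.
Insert 64: h=9, slot 9 occupied -> index 10.
Insert 573: h=1, slot 1 occupied -> index 2.
Insert 430: h=1, slots 1,2 occupied -> index 5.
Table: [., 793, 573, ., ., 430, ., ., ., 856, 64]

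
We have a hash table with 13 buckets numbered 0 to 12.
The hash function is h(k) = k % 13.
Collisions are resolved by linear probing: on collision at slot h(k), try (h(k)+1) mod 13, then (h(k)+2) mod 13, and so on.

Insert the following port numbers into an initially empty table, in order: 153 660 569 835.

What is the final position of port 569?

12

Insert 153: h=10, slot 10 empty => index 10.
Insert 660: h=10, slot 10 occupied => index 11.
Insert 569: h=10, slots 10,11 occupied => index 12.
Insert 835: h=3, slot 3 empty => index 3.
Table: [—, —, —, 835, —, —, —, —, —, —, 153, 660, 569]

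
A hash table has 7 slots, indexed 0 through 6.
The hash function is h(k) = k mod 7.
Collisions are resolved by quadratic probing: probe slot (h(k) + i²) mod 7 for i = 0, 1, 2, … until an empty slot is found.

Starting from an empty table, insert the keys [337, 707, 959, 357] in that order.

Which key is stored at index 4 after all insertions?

337 hashes to 1; slot 1 is free => place at 1.
707 hashes to 0; slot 0 is free => place at 0.
959 hashes to 0; 0,1 taken => place at 4.
357 hashes to 0; 0,1,4 taken => place at 2.
Table: [707, 337, 357, -, 959, -, -]

959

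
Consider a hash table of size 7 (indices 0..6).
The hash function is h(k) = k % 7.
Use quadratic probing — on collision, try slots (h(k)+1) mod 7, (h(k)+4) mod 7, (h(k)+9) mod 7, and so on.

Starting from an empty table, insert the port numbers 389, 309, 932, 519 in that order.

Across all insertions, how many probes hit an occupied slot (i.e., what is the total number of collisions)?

3

389 hashes to 4; slot 4 is free => place at 4.
309 hashes to 1; slot 1 is free => place at 1.
932 hashes to 1; 1 taken => place at 2.
519 hashes to 1; 1,2 taken => place at 5.
Table: [_, 309, 932, _, 389, 519, _]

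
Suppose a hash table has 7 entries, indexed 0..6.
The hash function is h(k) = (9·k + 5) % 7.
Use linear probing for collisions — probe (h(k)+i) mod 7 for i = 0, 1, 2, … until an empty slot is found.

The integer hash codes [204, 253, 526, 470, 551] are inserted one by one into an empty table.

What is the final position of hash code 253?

1

204: h=0 => slot 0
253: h=0, probe 0,1 => slot 1
526: h=0, probe 0,1,2 => slot 2
470: h=0, probe 0,1,2,3 => slot 3
551: h=1, probe 1,2,3,4 => slot 4
Table: [204, 253, 526, 470, 551, —, —]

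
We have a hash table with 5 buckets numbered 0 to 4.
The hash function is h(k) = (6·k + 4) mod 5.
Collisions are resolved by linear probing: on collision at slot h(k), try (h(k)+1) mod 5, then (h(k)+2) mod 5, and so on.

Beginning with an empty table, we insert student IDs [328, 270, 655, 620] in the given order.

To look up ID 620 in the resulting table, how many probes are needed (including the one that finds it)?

328: h=2 => slot 2
270: h=4 => slot 4
655: h=4, probe 4,0 => slot 0
620: h=4, probe 4,0,1 => slot 1
Table: [655, 620, 328, _, 270]
Lookup 620: h=4, probe 4,0,1 → found at 1.

3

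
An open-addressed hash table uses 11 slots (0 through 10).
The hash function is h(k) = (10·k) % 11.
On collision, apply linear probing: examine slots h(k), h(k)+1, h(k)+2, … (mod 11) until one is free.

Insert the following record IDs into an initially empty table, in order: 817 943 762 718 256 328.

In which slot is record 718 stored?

817: h=8 => slot 8
943: h=3 => slot 3
762: h=8, probe 8,9 => slot 9
718: h=8, probe 8,9,10 => slot 10
256: h=8, probe 8,9,10,0 => slot 0
328: h=2 => slot 2
Table: [256, -, 328, 943, -, -, -, -, 817, 762, 718]

10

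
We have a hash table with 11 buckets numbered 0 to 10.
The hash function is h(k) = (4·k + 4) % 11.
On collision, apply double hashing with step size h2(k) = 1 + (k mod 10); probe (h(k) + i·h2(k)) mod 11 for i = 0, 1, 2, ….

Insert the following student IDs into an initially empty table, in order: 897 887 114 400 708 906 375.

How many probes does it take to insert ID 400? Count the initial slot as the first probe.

897 hashes to 6; slot 6 is free -> place at 6.
887 hashes to 10; slot 10 is free -> place at 10.
114 hashes to 9; slot 9 is free -> place at 9.
400 hashes to 9, h2=1; 9,10 taken -> place at 0.
708 hashes to 9, h2=9; 9 taken -> place at 7.
906 hashes to 9, h2=7; 9 taken -> place at 5.
375 hashes to 8; slot 8 is free -> place at 8.
Table: [400, ., ., ., ., 906, 897, 708, 375, 114, 887]

3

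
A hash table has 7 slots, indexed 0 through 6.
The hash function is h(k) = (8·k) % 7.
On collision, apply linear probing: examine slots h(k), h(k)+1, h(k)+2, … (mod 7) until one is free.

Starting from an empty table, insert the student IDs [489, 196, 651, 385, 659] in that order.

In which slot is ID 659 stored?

Insert 489: h=6, slot 6 empty => index 6.
Insert 196: h=0, slot 0 empty => index 0.
Insert 651: h=0, slot 0 occupied => index 1.
Insert 385: h=0, slots 0,1 occupied => index 2.
Insert 659: h=1, slots 1,2 occupied => index 3.
Table: [196, 651, 385, 659, —, —, 489]

3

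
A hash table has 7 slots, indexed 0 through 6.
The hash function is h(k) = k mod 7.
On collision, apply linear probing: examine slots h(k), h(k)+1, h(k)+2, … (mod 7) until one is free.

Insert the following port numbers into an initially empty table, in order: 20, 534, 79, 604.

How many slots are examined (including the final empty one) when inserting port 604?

3

Insert 20: h=6, slot 6 empty -> index 6.
Insert 534: h=2, slot 2 empty -> index 2.
Insert 79: h=2, slot 2 occupied -> index 3.
Insert 604: h=2, slots 2,3 occupied -> index 4.
Table: [∅, ∅, 534, 79, 604, ∅, 20]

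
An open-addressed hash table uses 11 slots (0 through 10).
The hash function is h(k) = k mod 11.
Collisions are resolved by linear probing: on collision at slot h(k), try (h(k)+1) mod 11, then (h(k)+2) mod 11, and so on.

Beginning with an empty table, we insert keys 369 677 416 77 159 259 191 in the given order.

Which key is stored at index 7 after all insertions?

Insert 369: h=6, slot 6 empty => index 6.
Insert 677: h=6, slot 6 occupied => index 7.
Insert 416: h=9, slot 9 empty => index 9.
Insert 77: h=0, slot 0 empty => index 0.
Insert 159: h=5, slot 5 empty => index 5.
Insert 259: h=6, slots 6,7 occupied => index 8.
Insert 191: h=4, slot 4 empty => index 4.
Table: [77, ., ., ., 191, 159, 369, 677, 259, 416, .]

677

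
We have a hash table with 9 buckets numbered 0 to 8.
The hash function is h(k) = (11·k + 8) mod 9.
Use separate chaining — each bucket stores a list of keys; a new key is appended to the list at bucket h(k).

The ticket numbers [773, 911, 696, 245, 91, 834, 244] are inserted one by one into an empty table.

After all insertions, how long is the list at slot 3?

2

773 -> bucket 6
911 -> bucket 3
696 -> bucket 5
245 -> bucket 3 (collision)
91 -> bucket 1
834 -> bucket 2
244 -> bucket 1 (collision)
Final buckets:
0: ∅
1: 91 -> 244
2: 834
3: 911 -> 245
4: ∅
5: 696
6: 773
7: ∅
8: ∅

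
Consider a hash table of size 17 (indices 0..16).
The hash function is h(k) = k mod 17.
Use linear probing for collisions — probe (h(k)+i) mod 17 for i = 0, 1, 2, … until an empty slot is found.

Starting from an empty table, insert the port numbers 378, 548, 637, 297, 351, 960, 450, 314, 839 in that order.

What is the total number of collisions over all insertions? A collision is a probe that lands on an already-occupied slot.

13

378 hashes to 4; slot 4 is free => place at 4.
548 hashes to 4; 4 taken => place at 5.
637 hashes to 8; slot 8 is free => place at 8.
297 hashes to 8; 8 taken => place at 9.
351 hashes to 11; slot 11 is free => place at 11.
960 hashes to 8; 8,9 taken => place at 10.
450 hashes to 8; 8,9,10,11 taken => place at 12.
314 hashes to 8; 8,9,10,11,12 taken => place at 13.
839 hashes to 6; slot 6 is free => place at 6.
Table: [-, -, -, -, 378, 548, 839, -, 637, 297, 960, 351, 450, 314, -, -, -]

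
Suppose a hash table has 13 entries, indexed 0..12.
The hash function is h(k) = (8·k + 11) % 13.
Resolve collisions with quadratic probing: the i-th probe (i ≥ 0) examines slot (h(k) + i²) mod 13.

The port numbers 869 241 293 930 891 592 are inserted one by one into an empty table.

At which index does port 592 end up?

869 hashes to 8; slot 8 is free => place at 8.
241 hashes to 2; slot 2 is free => place at 2.
293 hashes to 2; 2 taken => place at 3.
930 hashes to 2; 2,3 taken => place at 6.
891 hashes to 2; 2,3,6 taken => place at 11.
592 hashes to 2; 2,3,6,11 taken => place at 5.
Table: [., ., 241, 293, ., 592, 930, ., 869, ., ., 891, .]

5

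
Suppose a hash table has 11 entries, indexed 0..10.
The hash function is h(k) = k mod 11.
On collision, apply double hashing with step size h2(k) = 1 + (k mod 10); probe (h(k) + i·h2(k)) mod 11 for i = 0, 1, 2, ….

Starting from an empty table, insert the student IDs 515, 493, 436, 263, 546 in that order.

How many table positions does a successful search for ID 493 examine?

515 hashes to 9; slot 9 is free => place at 9.
493 hashes to 9, h2=4; 9 taken => place at 2.
436 hashes to 7; slot 7 is free => place at 7.
263 hashes to 10; slot 10 is free => place at 10.
546 hashes to 7, h2=7; 7 taken => place at 3.
Table: [∅, ∅, 493, 546, ∅, ∅, ∅, 436, ∅, 515, 263]
Lookup 493: h=9, h2=4, probe 9,2 → found at 2.

2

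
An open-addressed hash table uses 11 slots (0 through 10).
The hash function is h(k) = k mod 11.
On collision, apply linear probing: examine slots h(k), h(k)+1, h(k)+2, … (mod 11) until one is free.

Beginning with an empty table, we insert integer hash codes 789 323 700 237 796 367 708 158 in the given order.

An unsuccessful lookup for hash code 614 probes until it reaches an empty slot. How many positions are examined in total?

789: h=8 → slot 8
323: h=4 → slot 4
700: h=7 → slot 7
237: h=6 → slot 6
796: h=4, probe 4,5 → slot 5
367: h=4, probe 4,5,6,7,8,9 → slot 9
708: h=4, probe 4,5,6,7,8,9,10 → slot 10
158: h=4, probe 4,5,6,7,8,9,10,0 → slot 0
Table: [158, —, —, —, 323, 796, 237, 700, 789, 367, 708]
Lookup 614: h=9, probe 9,10,0,1 → slot 1 empty, not found.

4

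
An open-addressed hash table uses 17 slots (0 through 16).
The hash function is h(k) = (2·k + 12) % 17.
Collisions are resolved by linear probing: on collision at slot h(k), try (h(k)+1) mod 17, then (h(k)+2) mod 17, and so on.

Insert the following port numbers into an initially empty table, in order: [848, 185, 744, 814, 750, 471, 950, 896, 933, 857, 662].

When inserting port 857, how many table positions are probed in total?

Insert 848: h=8, slot 8 empty → index 8.
Insert 185: h=8, slot 8 occupied → index 9.
Insert 744: h=4, slot 4 empty → index 4.
Insert 814: h=8, slots 8,9 occupied → index 10.
Insert 750: h=16, slot 16 empty → index 16.
Insert 471: h=2, slot 2 empty → index 2.
Insert 950: h=8, slots 8,9,10 occupied → index 11.
Insert 896: h=2, slot 2 occupied → index 3.
Insert 933: h=8, slots 8,9,10,11 occupied → index 12.
Insert 857: h=9, slots 9,10,11,12 occupied → index 13.
Insert 662: h=10, slots 10,11,12,13 occupied → index 14.
Table: [—, —, 471, 896, 744, —, —, —, 848, 185, 814, 950, 933, 857, 662, —, 750]

5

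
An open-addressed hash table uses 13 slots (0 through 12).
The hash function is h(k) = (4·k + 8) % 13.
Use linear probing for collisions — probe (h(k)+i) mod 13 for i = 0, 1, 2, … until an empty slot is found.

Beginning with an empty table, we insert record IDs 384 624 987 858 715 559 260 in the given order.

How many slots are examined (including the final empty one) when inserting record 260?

6

Insert 384: h=10, slot 10 empty → index 10.
Insert 624: h=8, slot 8 empty → index 8.
Insert 987: h=4, slot 4 empty → index 4.
Insert 858: h=8, slot 8 occupied → index 9.
Insert 715: h=8, slots 8,9,10 occupied → index 11.
Insert 559: h=8, slots 8,9,10,11 occupied → index 12.
Insert 260: h=8, slots 8,9,10,11,12 occupied → index 0.
Table: [260, ., ., ., 987, ., ., ., 624, 858, 384, 715, 559]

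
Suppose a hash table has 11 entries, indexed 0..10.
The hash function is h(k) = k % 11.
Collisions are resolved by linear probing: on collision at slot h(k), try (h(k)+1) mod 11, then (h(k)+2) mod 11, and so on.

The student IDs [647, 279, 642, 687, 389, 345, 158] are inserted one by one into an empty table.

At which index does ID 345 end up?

8

Insert 647: h=9, slot 9 empty => index 9.
Insert 279: h=4, slot 4 empty => index 4.
Insert 642: h=4, slot 4 occupied => index 5.
Insert 687: h=5, slot 5 occupied => index 6.
Insert 389: h=4, slots 4,5,6 occupied => index 7.
Insert 345: h=4, slots 4,5,6,7 occupied => index 8.
Insert 158: h=4, slots 4,5,6,7,8,9 occupied => index 10.
Table: [—, —, —, —, 279, 642, 687, 389, 345, 647, 158]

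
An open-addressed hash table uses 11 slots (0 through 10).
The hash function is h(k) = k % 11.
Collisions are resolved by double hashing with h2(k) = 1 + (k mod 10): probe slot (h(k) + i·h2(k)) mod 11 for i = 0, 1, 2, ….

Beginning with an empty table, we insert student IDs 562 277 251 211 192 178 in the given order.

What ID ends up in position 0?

562 hashes to 1; slot 1 is free -> place at 1.
277 hashes to 2; slot 2 is free -> place at 2.
251 hashes to 9; slot 9 is free -> place at 9.
211 hashes to 2, h2=2; 2 taken -> place at 4.
192 hashes to 5; slot 5 is free -> place at 5.
178 hashes to 2, h2=9; 2 taken -> place at 0.
Table: [178, 562, 277, _, 211, 192, _, _, _, 251, _]

178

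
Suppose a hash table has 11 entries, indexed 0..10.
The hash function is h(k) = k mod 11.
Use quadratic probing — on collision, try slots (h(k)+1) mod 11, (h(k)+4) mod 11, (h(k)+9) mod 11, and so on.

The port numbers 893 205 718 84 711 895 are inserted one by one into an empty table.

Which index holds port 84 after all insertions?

893: h=2 → slot 2
205: h=7 → slot 7
718: h=3 → slot 3
84: h=7, probe 7,8 → slot 8
711: h=7, probe 7,8,0 → slot 0
895: h=4 → slot 4
Table: [711, ., 893, 718, 895, ., ., 205, 84, ., .]

8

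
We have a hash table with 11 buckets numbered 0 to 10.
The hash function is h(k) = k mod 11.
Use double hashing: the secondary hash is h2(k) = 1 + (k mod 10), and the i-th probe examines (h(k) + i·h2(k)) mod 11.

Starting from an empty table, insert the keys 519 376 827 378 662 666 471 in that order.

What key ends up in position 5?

519: h=2 -> slot 2
376: h=2, h2=7, probe 2,9 -> slot 9
827: h=2, h2=8, probe 2,10 -> slot 10
378: h=4 -> slot 4
662: h=2, h2=3, probe 2,5 -> slot 5
666: h=6 -> slot 6
471: h=9, h2=2, probe 9,0 -> slot 0
Table: [471, -, 519, -, 378, 662, 666, -, -, 376, 827]

662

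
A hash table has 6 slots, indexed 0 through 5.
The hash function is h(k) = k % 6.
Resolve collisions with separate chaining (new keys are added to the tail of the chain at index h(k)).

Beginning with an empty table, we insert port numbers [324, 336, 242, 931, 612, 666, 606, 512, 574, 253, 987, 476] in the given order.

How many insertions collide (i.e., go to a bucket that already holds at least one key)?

7

324 → bucket 0
336 → bucket 0 (collision)
242 → bucket 2
931 → bucket 1
612 → bucket 0 (collision)
666 → bucket 0 (collision)
606 → bucket 0 (collision)
512 → bucket 2 (collision)
574 → bucket 4
253 → bucket 1 (collision)
987 → bucket 3
476 → bucket 2 (collision)
Final buckets:
0: 324 -> 336 -> 612 -> 666 -> 606
1: 931 -> 253
2: 242 -> 512 -> 476
3: 987
4: 574
5: ∅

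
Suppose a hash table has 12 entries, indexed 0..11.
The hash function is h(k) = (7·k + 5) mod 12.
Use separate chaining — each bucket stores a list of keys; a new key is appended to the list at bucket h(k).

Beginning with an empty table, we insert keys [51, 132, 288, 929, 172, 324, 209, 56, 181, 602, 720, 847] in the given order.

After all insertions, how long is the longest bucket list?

Insert 51: h=2, bucket 2 empty -> new chain.
Insert 132: h=5, bucket 5 empty -> new chain.
Insert 288: h=5, bucket 5 nonempty -> append to chain.
Insert 929: h=4, bucket 4 empty -> new chain.
Insert 172: h=9, bucket 9 empty -> new chain.
Insert 324: h=5, bucket 5 nonempty -> append to chain.
Insert 209: h=4, bucket 4 nonempty -> append to chain.
Insert 56: h=1, bucket 1 empty -> new chain.
Insert 181: h=0, bucket 0 empty -> new chain.
Insert 602: h=7, bucket 7 empty -> new chain.
Insert 720: h=5, bucket 5 nonempty -> append to chain.
Insert 847: h=6, bucket 6 empty -> new chain.
Final buckets:
0: 181
1: 56
2: 51
3: -
4: 929 -> 209
5: 132 -> 288 -> 324 -> 720
6: 847
7: 602
8: -
9: 172
10: -
11: -

4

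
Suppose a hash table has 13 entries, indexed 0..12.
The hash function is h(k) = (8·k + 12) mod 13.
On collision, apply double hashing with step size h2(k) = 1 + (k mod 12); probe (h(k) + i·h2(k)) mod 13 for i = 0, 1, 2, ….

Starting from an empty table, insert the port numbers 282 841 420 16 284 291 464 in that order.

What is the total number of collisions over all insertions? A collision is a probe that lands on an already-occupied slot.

2

Insert 282: h=6, slot 6 empty → index 6.
Insert 841: h=6, h2=2, slot 6 occupied → index 8.
Insert 420: h=5, slot 5 empty → index 5.
Insert 16: h=10, slot 10 empty → index 10.
Insert 284: h=9, slot 9 empty → index 9.
Insert 291: h=0, slot 0 empty → index 0.
Insert 464: h=6, h2=9, slot 6 occupied → index 2.
Table: [291, -, 464, -, -, 420, 282, -, 841, 284, 16, -, -]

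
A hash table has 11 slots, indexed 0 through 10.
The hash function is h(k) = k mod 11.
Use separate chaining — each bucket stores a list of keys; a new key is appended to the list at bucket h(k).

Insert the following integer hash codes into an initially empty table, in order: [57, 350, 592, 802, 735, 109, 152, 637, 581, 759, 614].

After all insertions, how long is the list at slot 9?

57 → bucket 2
350 → bucket 9
592 → bucket 9 (collision)
802 → bucket 10
735 → bucket 9 (collision)
109 → bucket 10 (collision)
152 → bucket 9 (collision)
637 → bucket 10 (collision)
581 → bucket 9 (collision)
759 → bucket 0
614 → bucket 9 (collision)
Final buckets:
0: 759
1: —
2: 57
3: —
4: —
5: —
6: —
7: —
8: —
9: 350 -> 592 -> 735 -> 152 -> 581 -> 614
10: 802 -> 109 -> 637

6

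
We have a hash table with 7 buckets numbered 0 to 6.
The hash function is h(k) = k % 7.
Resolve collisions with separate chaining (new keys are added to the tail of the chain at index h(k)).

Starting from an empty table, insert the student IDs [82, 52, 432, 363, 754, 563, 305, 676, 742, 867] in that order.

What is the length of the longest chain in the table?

82 -> bucket 5
52 -> bucket 3
432 -> bucket 5 (collision)
363 -> bucket 6
754 -> bucket 5 (collision)
563 -> bucket 3 (collision)
305 -> bucket 4
676 -> bucket 4 (collision)
742 -> bucket 0
867 -> bucket 6 (collision)
Final buckets:
0: 742
1: -
2: -
3: 52 -> 563
4: 305 -> 676
5: 82 -> 432 -> 754
6: 363 -> 867

3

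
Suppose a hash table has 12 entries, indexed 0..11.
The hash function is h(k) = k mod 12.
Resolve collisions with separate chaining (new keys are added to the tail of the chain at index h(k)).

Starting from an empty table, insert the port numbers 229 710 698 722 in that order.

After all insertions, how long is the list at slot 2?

Insert 229: h=1, bucket 1 empty → new chain.
Insert 710: h=2, bucket 2 empty → new chain.
Insert 698: h=2, bucket 2 nonempty → append to chain.
Insert 722: h=2, bucket 2 nonempty → append to chain.
Final buckets:
0: -
1: 229
2: 710 -> 698 -> 722
3: -
4: -
5: -
6: -
7: -
8: -
9: -
10: -
11: -

3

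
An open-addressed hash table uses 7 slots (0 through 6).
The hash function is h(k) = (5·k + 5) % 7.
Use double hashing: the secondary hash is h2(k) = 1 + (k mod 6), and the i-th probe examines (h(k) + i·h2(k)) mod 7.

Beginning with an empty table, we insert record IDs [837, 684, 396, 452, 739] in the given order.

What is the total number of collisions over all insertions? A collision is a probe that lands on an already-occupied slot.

3

837: h=4 → slot 4
684: h=2 → slot 2
396: h=4, h2=1, probe 4,5 → slot 5
452: h=4, h2=3, probe 4,0 → slot 0
739: h=4, h2=2, probe 4,6 → slot 6
Table: [452, —, 684, —, 837, 396, 739]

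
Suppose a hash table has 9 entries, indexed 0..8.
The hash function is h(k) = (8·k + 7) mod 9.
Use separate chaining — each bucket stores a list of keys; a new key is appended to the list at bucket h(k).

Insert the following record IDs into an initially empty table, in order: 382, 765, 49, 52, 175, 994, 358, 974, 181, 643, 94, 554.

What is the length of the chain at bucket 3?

Insert 382: h=3, bucket 3 empty -> new chain.
Insert 765: h=7, bucket 7 empty -> new chain.
Insert 49: h=3, bucket 3 nonempty -> append to chain.
Insert 52: h=0, bucket 0 empty -> new chain.
Insert 175: h=3, bucket 3 nonempty -> append to chain.
Insert 994: h=3, bucket 3 nonempty -> append to chain.
Insert 358: h=0, bucket 0 nonempty -> append to chain.
Insert 974: h=5, bucket 5 empty -> new chain.
Insert 181: h=6, bucket 6 empty -> new chain.
Insert 643: h=3, bucket 3 nonempty -> append to chain.
Insert 94: h=3, bucket 3 nonempty -> append to chain.
Insert 554: h=2, bucket 2 empty -> new chain.
Final buckets:
0: 52 -> 358
1: _
2: 554
3: 382 -> 49 -> 175 -> 994 -> 643 -> 94
4: _
5: 974
6: 181
7: 765
8: _

6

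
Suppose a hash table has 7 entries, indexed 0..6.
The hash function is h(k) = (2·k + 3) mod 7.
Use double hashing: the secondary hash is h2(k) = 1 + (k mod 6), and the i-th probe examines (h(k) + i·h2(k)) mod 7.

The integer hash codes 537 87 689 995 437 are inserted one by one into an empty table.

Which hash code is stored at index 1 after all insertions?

689

Insert 537: h=6, slot 6 empty → index 6.
Insert 87: h=2, slot 2 empty → index 2.
Insert 689: h=2, h2=6, slot 2 occupied → index 1.
Insert 995: h=5, slot 5 empty → index 5.
Insert 437: h=2, h2=6, slots 2,1 occupied → index 0.
Table: [437, 689, 87, —, —, 995, 537]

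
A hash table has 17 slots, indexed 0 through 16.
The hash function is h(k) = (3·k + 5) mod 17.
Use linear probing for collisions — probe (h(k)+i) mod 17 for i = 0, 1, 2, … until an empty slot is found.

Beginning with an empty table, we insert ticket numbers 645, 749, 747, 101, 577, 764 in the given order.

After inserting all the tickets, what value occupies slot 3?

Insert 645: h=2, slot 2 empty => index 2.
Insert 749: h=8, slot 8 empty => index 8.
Insert 747: h=2, slot 2 occupied => index 3.
Insert 101: h=2, slots 2,3 occupied => index 4.
Insert 577: h=2, slots 2,3,4 occupied => index 5.
Insert 764: h=2, slots 2,3,4,5 occupied => index 6.
Table: [—, —, 645, 747, 101, 577, 764, —, 749, —, —, —, —, —, —, —, —]

747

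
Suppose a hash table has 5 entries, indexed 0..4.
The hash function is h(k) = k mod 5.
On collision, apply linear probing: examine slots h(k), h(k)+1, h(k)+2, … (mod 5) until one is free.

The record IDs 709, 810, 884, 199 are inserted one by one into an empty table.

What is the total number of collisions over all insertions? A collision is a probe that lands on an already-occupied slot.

709: h=4 => slot 4
810: h=0 => slot 0
884: h=4, probe 4,0,1 => slot 1
199: h=4, probe 4,0,1,2 => slot 2
Table: [810, 884, 199, —, 709]

5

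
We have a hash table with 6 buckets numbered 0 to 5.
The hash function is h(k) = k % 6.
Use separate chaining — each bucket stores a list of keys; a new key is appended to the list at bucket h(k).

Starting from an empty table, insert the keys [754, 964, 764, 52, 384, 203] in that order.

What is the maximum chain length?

3

754 → bucket 4
964 → bucket 4 (collision)
764 → bucket 2
52 → bucket 4 (collision)
384 → bucket 0
203 → bucket 5
Final buckets:
0: 384
1: _
2: 764
3: _
4: 754 -> 964 -> 52
5: 203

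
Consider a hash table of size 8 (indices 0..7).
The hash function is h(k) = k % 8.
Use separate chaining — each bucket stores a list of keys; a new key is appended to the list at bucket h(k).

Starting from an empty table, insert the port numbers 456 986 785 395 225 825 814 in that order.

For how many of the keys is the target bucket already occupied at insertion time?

2

456 → bucket 0
986 → bucket 2
785 → bucket 1
395 → bucket 3
225 → bucket 1 (collision)
825 → bucket 1 (collision)
814 → bucket 6
Final buckets:
0: 456
1: 785 -> 225 -> 825
2: 986
3: 395
4: ∅
5: ∅
6: 814
7: ∅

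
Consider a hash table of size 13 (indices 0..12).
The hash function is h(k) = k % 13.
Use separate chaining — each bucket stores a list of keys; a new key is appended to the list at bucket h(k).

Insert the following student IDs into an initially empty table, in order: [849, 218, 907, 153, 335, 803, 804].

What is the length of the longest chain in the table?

5

Insert 849: h=4, bucket 4 empty → new chain.
Insert 218: h=10, bucket 10 empty → new chain.
Insert 907: h=10, bucket 10 nonempty → append to chain.
Insert 153: h=10, bucket 10 nonempty → append to chain.
Insert 335: h=10, bucket 10 nonempty → append to chain.
Insert 803: h=10, bucket 10 nonempty → append to chain.
Insert 804: h=11, bucket 11 empty → new chain.
Final buckets:
0: ∅
1: ∅
2: ∅
3: ∅
4: 849
5: ∅
6: ∅
7: ∅
8: ∅
9: ∅
10: 218 -> 907 -> 153 -> 335 -> 803
11: 804
12: ∅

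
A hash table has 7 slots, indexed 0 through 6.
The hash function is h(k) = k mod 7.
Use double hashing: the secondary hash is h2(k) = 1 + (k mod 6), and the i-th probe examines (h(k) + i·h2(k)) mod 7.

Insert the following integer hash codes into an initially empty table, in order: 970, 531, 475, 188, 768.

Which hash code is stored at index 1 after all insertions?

475

970: h=4 -> slot 4
531: h=6 -> slot 6
475: h=6, h2=2, probe 6,1 -> slot 1
188: h=6, h2=3, probe 6,2 -> slot 2
768: h=5 -> slot 5
Table: [_, 475, 188, _, 970, 768, 531]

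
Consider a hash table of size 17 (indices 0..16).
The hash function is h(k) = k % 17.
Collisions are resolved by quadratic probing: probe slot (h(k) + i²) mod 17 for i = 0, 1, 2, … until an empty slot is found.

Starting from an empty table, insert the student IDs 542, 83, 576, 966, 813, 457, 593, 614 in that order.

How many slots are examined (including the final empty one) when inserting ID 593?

542 hashes to 15; slot 15 is free -> place at 15.
83 hashes to 15; 15 taken -> place at 16.
576 hashes to 15; 15,16 taken -> place at 2.
966 hashes to 14; slot 14 is free -> place at 14.
813 hashes to 14; 14,15 taken -> place at 1.
457 hashes to 15; 15,16,2 taken -> place at 7.
593 hashes to 15; 15,16,2,7,14 taken -> place at 6.
614 hashes to 2; 2 taken -> place at 3.
Table: [∅, 813, 576, 614, ∅, ∅, 593, 457, ∅, ∅, ∅, ∅, ∅, ∅, 966, 542, 83]

6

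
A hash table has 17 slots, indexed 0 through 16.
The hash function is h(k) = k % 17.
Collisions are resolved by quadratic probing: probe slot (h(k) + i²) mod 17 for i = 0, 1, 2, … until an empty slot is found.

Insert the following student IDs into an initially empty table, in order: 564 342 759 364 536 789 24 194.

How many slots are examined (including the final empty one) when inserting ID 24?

4

Insert 564: h=3, slot 3 empty => index 3.
Insert 342: h=2, slot 2 empty => index 2.
Insert 759: h=11, slot 11 empty => index 11.
Insert 364: h=7, slot 7 empty => index 7.
Insert 536: h=9, slot 9 empty => index 9.
Insert 789: h=7, slot 7 occupied => index 8.
Insert 24: h=7, slots 7,8,11 occupied => index 16.
Insert 194: h=7, slots 7,8,11,16 occupied => index 6.
Table: [—, —, 342, 564, —, —, 194, 364, 789, 536, —, 759, —, —, —, —, 24]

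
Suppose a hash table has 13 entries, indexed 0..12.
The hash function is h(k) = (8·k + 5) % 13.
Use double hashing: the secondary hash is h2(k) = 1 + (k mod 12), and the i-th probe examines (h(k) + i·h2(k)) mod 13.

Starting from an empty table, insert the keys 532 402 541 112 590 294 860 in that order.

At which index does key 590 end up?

532 hashes to 10; slot 10 is free => place at 10.
402 hashes to 10, h2=7; 10 taken => place at 4.
541 hashes to 4, h2=2; 4 taken => place at 6.
112 hashes to 4, h2=5; 4 taken => place at 9.
590 hashes to 6, h2=3; 6,9 taken => place at 12.
294 hashes to 4, h2=7; 4 taken => place at 11.
860 hashes to 8; slot 8 is free => place at 8.
Table: [., ., ., ., 402, ., 541, ., 860, 112, 532, 294, 590]

12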